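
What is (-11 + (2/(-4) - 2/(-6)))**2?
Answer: 4489/36 ≈ 124.69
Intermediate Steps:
(-11 + (2/(-4) - 2/(-6)))**2 = (-11 + (2*(-1/4) - 2*(-1/6)))**2 = (-11 + (-1/2 + 1/3))**2 = (-11 - 1/6)**2 = (-67/6)**2 = 4489/36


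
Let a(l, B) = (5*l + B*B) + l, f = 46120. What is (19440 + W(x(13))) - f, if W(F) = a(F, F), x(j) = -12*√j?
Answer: -24808 - 72*√13 ≈ -25068.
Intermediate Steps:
a(l, B) = B² + 6*l (a(l, B) = (5*l + B²) + l = (B² + 5*l) + l = B² + 6*l)
W(F) = F² + 6*F
(19440 + W(x(13))) - f = (19440 + (-12*√13)*(6 - 12*√13)) - 1*46120 = (19440 - 12*√13*(6 - 12*√13)) - 46120 = -26680 - 12*√13*(6 - 12*√13)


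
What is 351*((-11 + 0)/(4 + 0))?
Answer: -3861/4 ≈ -965.25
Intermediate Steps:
351*((-11 + 0)/(4 + 0)) = 351*(-11/4) = -3861/4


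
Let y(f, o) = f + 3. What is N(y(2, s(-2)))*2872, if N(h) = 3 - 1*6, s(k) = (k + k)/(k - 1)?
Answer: -8616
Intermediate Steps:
s(k) = 2*k/(-1 + k) (s(k) = (2*k)/(-1 + k) = 2*k/(-1 + k))
y(f, o) = 3 + f
N(h) = -3 (N(h) = 3 - 6 = -3)
N(y(2, s(-2)))*2872 = -3*2872 = -8616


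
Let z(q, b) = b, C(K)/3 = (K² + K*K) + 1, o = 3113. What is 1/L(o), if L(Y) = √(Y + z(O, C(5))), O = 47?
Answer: √3266/3266 ≈ 0.017498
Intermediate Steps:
C(K) = 3 + 6*K² (C(K) = 3*((K² + K*K) + 1) = 3*((K² + K²) + 1) = 3*(2*K² + 1) = 3*(1 + 2*K²) = 3 + 6*K²)
L(Y) = √(153 + Y) (L(Y) = √(Y + (3 + 6*5²)) = √(Y + (3 + 6*25)) = √(Y + (3 + 150)) = √(Y + 153) = √(153 + Y))
1/L(o) = 1/(√(153 + 3113)) = 1/(√3266) = √3266/3266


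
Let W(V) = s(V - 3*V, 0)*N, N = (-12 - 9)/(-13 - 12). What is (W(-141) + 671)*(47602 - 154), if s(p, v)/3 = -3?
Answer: 786972528/25 ≈ 3.1479e+7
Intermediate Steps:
s(p, v) = -9 (s(p, v) = 3*(-3) = -9)
N = 21/25 (N = -21/(-25) = -21*(-1/25) = 21/25 ≈ 0.84000)
W(V) = -189/25 (W(V) = -9*21/25 = -189/25)
(W(-141) + 671)*(47602 - 154) = (-189/25 + 671)*(47602 - 154) = (16586/25)*47448 = 786972528/25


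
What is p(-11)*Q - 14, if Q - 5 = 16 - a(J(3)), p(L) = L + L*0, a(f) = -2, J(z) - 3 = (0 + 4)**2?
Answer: -267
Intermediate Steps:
J(z) = 19 (J(z) = 3 + (0 + 4)**2 = 3 + 4**2 = 3 + 16 = 19)
p(L) = L (p(L) = L + 0 = L)
Q = 23 (Q = 5 + (16 - 1*(-2)) = 5 + (16 + 2) = 5 + 18 = 23)
p(-11)*Q - 14 = -11*23 - 14 = -253 - 14 = -267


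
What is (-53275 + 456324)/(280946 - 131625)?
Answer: 403049/149321 ≈ 2.6992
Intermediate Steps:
(-53275 + 456324)/(280946 - 131625) = 403049/149321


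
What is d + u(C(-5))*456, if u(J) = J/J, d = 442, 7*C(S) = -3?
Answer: 898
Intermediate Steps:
C(S) = -3/7 (C(S) = (1/7)*(-3) = -3/7)
u(J) = 1
d + u(C(-5))*456 = 442 + 1*456 = 442 + 456 = 898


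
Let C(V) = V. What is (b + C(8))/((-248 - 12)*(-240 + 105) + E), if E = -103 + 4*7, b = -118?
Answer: -22/7005 ≈ -0.0031406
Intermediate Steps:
E = -75 (E = -103 + 28 = -75)
(b + C(8))/((-248 - 12)*(-240 + 105) + E) = (-118 + 8)/((-248 - 12)*(-240 + 105) - 75) = -110/(-260*(-135) - 75) = -110/(35100 - 75) = -110/35025 = -110*1/35025 = -22/7005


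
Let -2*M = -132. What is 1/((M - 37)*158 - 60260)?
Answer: -1/55678 ≈ -1.7960e-5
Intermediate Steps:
M = 66 (M = -1/2*(-132) = 66)
1/((M - 37)*158 - 60260) = 1/((66 - 37)*158 - 60260) = 1/(29*158 - 60260) = 1/(4582 - 60260) = 1/(-55678) = -1/55678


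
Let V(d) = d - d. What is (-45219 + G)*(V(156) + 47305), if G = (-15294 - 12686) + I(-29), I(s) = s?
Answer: -3464050540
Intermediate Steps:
V(d) = 0
G = -28009 (G = (-15294 - 12686) - 29 = -27980 - 29 = -28009)
(-45219 + G)*(V(156) + 47305) = (-45219 - 28009)*(0 + 47305) = -73228*47305 = -3464050540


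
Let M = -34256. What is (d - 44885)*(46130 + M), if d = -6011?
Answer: -604339104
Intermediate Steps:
(d - 44885)*(46130 + M) = (-6011 - 44885)*(46130 - 34256) = -50896*11874 = -604339104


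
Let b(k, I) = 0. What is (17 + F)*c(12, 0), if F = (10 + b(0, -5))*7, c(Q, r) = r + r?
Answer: 0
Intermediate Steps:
c(Q, r) = 2*r
F = 70 (F = (10 + 0)*7 = 10*7 = 70)
(17 + F)*c(12, 0) = (17 + 70)*(2*0) = 87*0 = 0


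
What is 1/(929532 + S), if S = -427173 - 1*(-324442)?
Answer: 1/826801 ≈ 1.2095e-6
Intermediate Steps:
S = -102731 (S = -427173 + 324442 = -102731)
1/(929532 + S) = 1/(929532 - 102731) = 1/826801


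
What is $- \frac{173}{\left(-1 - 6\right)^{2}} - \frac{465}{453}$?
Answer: $- \frac{33718}{7399} \approx -4.5571$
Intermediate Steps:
$- \frac{173}{\left(-1 - 6\right)^{2}} - \frac{465}{453} = - \frac{173}{\left(-7\right)^{2}} - \frac{155}{151} = - \frac{173}{49} - \frac{155}{151} = - \frac{33718}{7399}$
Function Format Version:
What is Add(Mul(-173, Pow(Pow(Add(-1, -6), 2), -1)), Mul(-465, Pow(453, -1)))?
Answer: Rational(-33718, 7399) ≈ -4.5571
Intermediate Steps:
Add(Mul(-173, Pow(Pow(Add(-1, -6), 2), -1)), Mul(-465, Pow(453, -1))) = Add(Mul(-173, Pow(Pow(-7, 2), -1)), Mul(-465, Rational(1, 453))) = Add(Mul(-173, Pow(49, -1)), Rational(-155, 151)) = Add(Mul(-173, Rational(1, 49)), Rational(-155, 151)) = Add(Rational(-173, 49), Rational(-155, 151)) = Rational(-33718, 7399)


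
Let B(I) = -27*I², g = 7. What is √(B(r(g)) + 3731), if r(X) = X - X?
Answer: √3731 ≈ 61.082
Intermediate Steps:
r(X) = 0
√(B(r(g)) + 3731) = √(-27*0² + 3731) = √(-27*0 + 3731) = √(0 + 3731) = √3731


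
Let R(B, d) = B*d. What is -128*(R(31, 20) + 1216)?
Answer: -235008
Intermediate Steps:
-128*(R(31, 20) + 1216) = -128*(31*20 + 1216) = -128*(620 + 1216) = -128*1836 = -235008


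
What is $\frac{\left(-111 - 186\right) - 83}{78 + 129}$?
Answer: $- \frac{380}{207} \approx -1.8357$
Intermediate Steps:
$\frac{\left(-111 - 186\right) - 83}{78 + 129} = \frac{-297 - 83}{207} = \left(-380\right) \frac{1}{207} = - \frac{380}{207}$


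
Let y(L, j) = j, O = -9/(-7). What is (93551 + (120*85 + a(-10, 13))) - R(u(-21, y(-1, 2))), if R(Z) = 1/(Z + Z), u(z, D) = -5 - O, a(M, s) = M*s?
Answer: 9118655/88 ≈ 1.0362e+5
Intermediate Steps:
O = 9/7 (O = -9*(-1/7) = 9/7 ≈ 1.2857)
u(z, D) = -44/7 (u(z, D) = -5 - 1*9/7 = -5 - 9/7 = -44/7)
R(Z) = 1/(2*Z)
(93551 + (120*85 + a(-10, 13))) - R(u(-21, y(-1, 2))) = (93551 + (120*85 - 10*13)) - 1/(2*(-44/7)) = (93551 + (10200 - 130)) - (-7)/(2*44) = (93551 + 10070) - 1*(-7/88) = 103621 + 7/88 = 9118655/88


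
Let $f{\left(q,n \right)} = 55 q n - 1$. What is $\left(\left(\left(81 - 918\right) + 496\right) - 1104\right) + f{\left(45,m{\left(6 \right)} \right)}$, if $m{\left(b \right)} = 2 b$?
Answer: $28254$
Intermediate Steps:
$f{\left(q,n \right)} = -1 + 55 n q$ ($f{\left(q,n \right)} = 55 n q - 1 = -1 + 55 n q$)
$\left(\left(\left(81 - 918\right) + 496\right) - 1104\right) + f{\left(45,m{\left(6 \right)} \right)} = \left(\left(\left(81 - 918\right) + 496\right) - 1104\right) - \left(1 - 55 \cdot 2 \cdot 6 \cdot 45\right) = \left(\left(-837 + 496\right) - 1104\right) - \left(1 - 29700\right) = \left(-341 - 1104\right) + \left(-1 + 29700\right) = -1445 + 29699 = 28254$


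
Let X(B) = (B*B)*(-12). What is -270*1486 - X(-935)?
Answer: 10089480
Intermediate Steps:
X(B) = -12*B**2 (X(B) = B**2*(-12) = -12*B**2)
-270*1486 - X(-935) = -270*1486 - (-12)*(-935)**2 = -401220 - (-12)*874225 = -401220 - 1*(-10490700) = -401220 + 10490700 = 10089480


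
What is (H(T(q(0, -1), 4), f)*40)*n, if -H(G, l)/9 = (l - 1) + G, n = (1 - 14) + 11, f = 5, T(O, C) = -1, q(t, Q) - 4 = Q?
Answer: 2160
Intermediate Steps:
q(t, Q) = 4 + Q
n = -2 (n = -13 + 11 = -2)
H(G, l) = 9 - 9*G - 9*l (H(G, l) = -9*((l - 1) + G) = -9*((-1 + l) + G) = -9*(-1 + G + l) = 9 - 9*G - 9*l)
(H(T(q(0, -1), 4), f)*40)*n = ((9 - 9*(-1) - 9*5)*40)*(-2) = ((9 + 9 - 45)*40)*(-2) = -27*40*(-2) = -1080*(-2) = 2160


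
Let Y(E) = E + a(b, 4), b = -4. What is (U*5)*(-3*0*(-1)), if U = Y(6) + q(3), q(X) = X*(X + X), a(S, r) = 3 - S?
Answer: 0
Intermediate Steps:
Y(E) = 7 + E (Y(E) = E + (3 - 1*(-4)) = E + (3 + 4) = E + 7 = 7 + E)
q(X) = 2*X**2 (q(X) = X*(2*X) = 2*X**2)
U = 31 (U = (7 + 6) + 2*3**2 = 13 + 2*9 = 13 + 18 = 31)
(U*5)*(-3*0*(-1)) = (31*5)*(-3*0*(-1)) = 155*(0*(-1)) = 155*0 = 0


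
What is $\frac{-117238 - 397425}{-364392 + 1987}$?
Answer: $\frac{514663}{362405} \approx 1.4201$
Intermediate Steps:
$\frac{-117238 - 397425}{-364392 + 1987} = - \frac{514663}{-362405} = \left(-514663\right) \left(- \frac{1}{362405}\right) = \frac{514663}{362405}$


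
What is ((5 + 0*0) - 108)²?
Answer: 10609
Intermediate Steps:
((5 + 0*0) - 108)² = ((5 + 0) - 108)² = (5 - 108)² = (-103)² = 10609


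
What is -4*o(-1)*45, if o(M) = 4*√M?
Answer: -720*I ≈ -720.0*I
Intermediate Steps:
-4*o(-1)*45 = -16*√(-1)*45 = -16*I*45 = -720*I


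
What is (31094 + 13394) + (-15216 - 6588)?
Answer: 22684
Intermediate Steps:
(31094 + 13394) + (-15216 - 6588) = 44488 - 21804 = 22684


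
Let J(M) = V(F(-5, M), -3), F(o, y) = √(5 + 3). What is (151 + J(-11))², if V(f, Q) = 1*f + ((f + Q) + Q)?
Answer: 21057 + 1160*√2 ≈ 22698.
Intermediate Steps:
F(o, y) = 2*√2 (F(o, y) = √8 = 2*√2)
V(f, Q) = 2*Q + 2*f (V(f, Q) = f + ((Q + f) + Q) = f + (f + 2*Q) = 2*Q + 2*f)
J(M) = -6 + 4*√2 (J(M) = 2*(-3) + 2*(2*√2) = -6 + 4*√2)
(151 + J(-11))² = (151 + (-6 + 4*√2))² = (145 + 4*√2)²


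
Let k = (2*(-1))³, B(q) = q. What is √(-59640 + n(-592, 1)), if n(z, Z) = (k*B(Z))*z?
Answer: 2*I*√13726 ≈ 234.32*I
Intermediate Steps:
k = -8 (k = (-2)³ = -8)
n(z, Z) = -8*Z*z (n(z, Z) = (-8*Z)*z = -8*Z*z)
√(-59640 + n(-592, 1)) = √(-59640 - 8*1*(-592)) = √(-59640 + 4736) = √(-54904) = 2*I*√13726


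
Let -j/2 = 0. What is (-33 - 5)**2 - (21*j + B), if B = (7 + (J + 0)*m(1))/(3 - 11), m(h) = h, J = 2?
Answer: 11561/8 ≈ 1445.1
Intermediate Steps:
j = 0 (j = -2*0 = 0)
B = -9/8 (B = (7 + (2 + 0)*1)/(3 - 11) = (7 + 2*1)/(-8) = (7 + 2)*(-1/8) = 9*(-1/8) = -9/8 ≈ -1.1250)
(-33 - 5)**2 - (21*j + B) = (-33 - 5)**2 - (21*0 - 9/8) = (-38)**2 - (0 - 9/8) = 1444 - 1*(-9/8) = 1444 + 9/8 = 11561/8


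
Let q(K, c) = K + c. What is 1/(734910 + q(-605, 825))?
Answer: 1/735130 ≈ 1.3603e-6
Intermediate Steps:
1/(734910 + q(-605, 825)) = 1/(734910 + (-605 + 825)) = 1/(734910 + 220) = 1/735130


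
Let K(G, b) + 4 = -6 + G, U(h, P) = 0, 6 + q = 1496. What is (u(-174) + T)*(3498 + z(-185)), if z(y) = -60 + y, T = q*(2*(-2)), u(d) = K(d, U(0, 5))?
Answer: -19986432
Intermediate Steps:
q = 1490 (q = -6 + 1496 = 1490)
K(G, b) = -10 + G (K(G, b) = -4 + (-6 + G) = -10 + G)
u(d) = -10 + d
T = -5960 (T = 1490*(2*(-2)) = 1490*(-4) = -5960)
(u(-174) + T)*(3498 + z(-185)) = ((-10 - 174) - 5960)*(3498 + (-60 - 185)) = (-184 - 5960)*(3498 - 245) = -6144*3253 = -19986432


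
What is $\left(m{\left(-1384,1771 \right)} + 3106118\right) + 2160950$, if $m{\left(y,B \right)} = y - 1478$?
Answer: $5264206$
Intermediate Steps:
$m{\left(y,B \right)} = -1478 + y$
$\left(m{\left(-1384,1771 \right)} + 3106118\right) + 2160950 = \left(\left(-1478 - 1384\right) + 3106118\right) + 2160950 = \left(-2862 + 3106118\right) + 2160950 = 3103256 + 2160950 = 5264206$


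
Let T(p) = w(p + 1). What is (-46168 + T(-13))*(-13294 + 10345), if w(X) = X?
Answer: 136184820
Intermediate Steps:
T(p) = 1 + p (T(p) = p + 1 = 1 + p)
(-46168 + T(-13))*(-13294 + 10345) = (-46168 + (1 - 13))*(-13294 + 10345) = (-46168 - 12)*(-2949) = -46180*(-2949) = 136184820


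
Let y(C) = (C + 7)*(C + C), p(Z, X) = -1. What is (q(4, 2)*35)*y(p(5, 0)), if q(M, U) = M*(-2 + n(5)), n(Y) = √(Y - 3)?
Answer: 3360 - 1680*√2 ≈ 984.12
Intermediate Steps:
n(Y) = √(-3 + Y)
q(M, U) = M*(-2 + √2) (q(M, U) = M*(-2 + √(-3 + 5)) = M*(-2 + √2))
y(C) = 2*C*(7 + C) (y(C) = (7 + C)*(2*C) = 2*C*(7 + C))
(q(4, 2)*35)*y(p(5, 0)) = ((4*(-2 + √2))*35)*(2*(-1)*(7 - 1)) = ((-8 + 4*√2)*35)*(2*(-1)*6) = (-280 + 140*√2)*(-12) = 3360 - 1680*√2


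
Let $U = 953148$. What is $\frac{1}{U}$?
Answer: $\frac{1}{953148} \approx 1.0492 \cdot 10^{-6}$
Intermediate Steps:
$\frac{1}{U} = \frac{1}{953148}$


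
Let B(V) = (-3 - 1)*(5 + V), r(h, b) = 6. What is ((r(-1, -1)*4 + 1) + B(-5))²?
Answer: 625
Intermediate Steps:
B(V) = -20 - 4*V (B(V) = -4*(5 + V) = -20 - 4*V)
((r(-1, -1)*4 + 1) + B(-5))² = ((6*4 + 1) + (-20 - 4*(-5)))² = ((24 + 1) + (-20 + 20))² = (25 + 0)² = 25² = 625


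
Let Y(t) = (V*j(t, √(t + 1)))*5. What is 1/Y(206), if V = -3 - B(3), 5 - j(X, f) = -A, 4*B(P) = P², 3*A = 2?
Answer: -4/595 ≈ -0.0067227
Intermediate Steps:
A = ⅔ (A = (⅓)*2 = ⅔ ≈ 0.66667)
B(P) = P²/4
j(X, f) = 17/3 (j(X, f) = 5 - (-1)*2/3 = 5 - 1*(-⅔) = 5 + ⅔ = 17/3)
V = -21/4 (V = -3 - 3²/4 = -3 - 9/4 = -21/4 ≈ -5.2500)
Y(t) = -595/4 (Y(t) = -21/4*17/3*5 = -119/4*5 = -595/4)
1/Y(206) = 1/(-595/4) = -4/595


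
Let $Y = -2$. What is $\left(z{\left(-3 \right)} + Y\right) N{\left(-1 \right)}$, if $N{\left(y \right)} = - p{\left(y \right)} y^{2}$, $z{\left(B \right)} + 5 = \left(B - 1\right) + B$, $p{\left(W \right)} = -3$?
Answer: $-42$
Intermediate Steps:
$z{\left(B \right)} = -6 + 2 B$ ($z{\left(B \right)} = -5 + \left(\left(B - 1\right) + B\right) = -5 + \left(\left(-1 + B\right) + B\right) = -5 + \left(-1 + 2 B\right) = -6 + 2 B$)
$N{\left(y \right)} = 3 y^{2}$ ($N{\left(y \right)} = - \left(-3\right) y^{2} = 3 y^{2}$)
$\left(z{\left(-3 \right)} + Y\right) N{\left(-1 \right)} = \left(\left(-6 + 2 \left(-3\right)\right) - 2\right) 3 \left(-1\right)^{2} = \left(\left(-6 - 6\right) - 2\right) 3 \cdot 1 = \left(-12 - 2\right) 3 = \left(-14\right) 3 = -42$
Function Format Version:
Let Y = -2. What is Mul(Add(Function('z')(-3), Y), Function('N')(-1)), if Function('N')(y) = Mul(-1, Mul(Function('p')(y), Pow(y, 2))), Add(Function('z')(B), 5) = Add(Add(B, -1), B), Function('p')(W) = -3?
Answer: -42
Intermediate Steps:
Function('z')(B) = Add(-6, Mul(2, B)) (Function('z')(B) = Add(-5, Add(Add(B, -1), B)) = Add(-5, Add(Add(-1, B), B)) = Add(-5, Add(-1, Mul(2, B))) = Add(-6, Mul(2, B)))
Function('N')(y) = Mul(3, Pow(y, 2)) (Function('N')(y) = Mul(-1, Mul(-3, Pow(y, 2))) = Mul(3, Pow(y, 2)))
Mul(Add(Function('z')(-3), Y), Function('N')(-1)) = Mul(Add(Add(-6, Mul(2, -3)), -2), Mul(3, Pow(-1, 2))) = Mul(Add(Add(-6, -6), -2), Mul(3, 1)) = Mul(Add(-12, -2), 3) = Mul(-14, 3) = -42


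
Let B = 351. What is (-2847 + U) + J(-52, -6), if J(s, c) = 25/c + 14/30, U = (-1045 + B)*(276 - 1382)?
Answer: 7647133/10 ≈ 7.6471e+5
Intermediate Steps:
U = 767564 (U = (-1045 + 351)*(276 - 1382) = -694*(-1106) = 767564)
J(s, c) = 7/15 + 25/c (J(s, c) = 25/c + 14*(1/30) = 25/c + 7/15 = 7/15 + 25/c)
(-2847 + U) + J(-52, -6) = (-2847 + 767564) + (7/15 + 25/(-6)) = 764717 + (7/15 + 25*(-1/6)) = 764717 + (7/15 - 25/6) = 764717 - 37/10 = 7647133/10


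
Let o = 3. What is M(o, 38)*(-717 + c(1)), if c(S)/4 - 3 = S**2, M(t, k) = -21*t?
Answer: 44163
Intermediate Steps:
c(S) = 12 + 4*S**2
M(o, 38)*(-717 + c(1)) = (-21*3)*(-717 + (12 + 4*1**2)) = -63*(-717 + (12 + 4*1)) = -63*(-717 + (12 + 4)) = -63*(-717 + 16) = -63*(-701) = 44163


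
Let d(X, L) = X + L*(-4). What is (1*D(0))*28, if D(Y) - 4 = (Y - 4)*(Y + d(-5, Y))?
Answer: 672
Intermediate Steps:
d(X, L) = X - 4*L
D(Y) = 4 + (-5 - 3*Y)*(-4 + Y) (D(Y) = 4 + (Y - 4)*(Y + (-5 - 4*Y)) = 4 + (-4 + Y)*(-5 - 3*Y) = 4 + (-5 - 3*Y)*(-4 + Y))
(1*D(0))*28 = (1*(24 - 3*0² + 7*0))*28 = (1*(24 - 3*0 + 0))*28 = (1*(24 + 0 + 0))*28 = (1*24)*28 = 24*28 = 672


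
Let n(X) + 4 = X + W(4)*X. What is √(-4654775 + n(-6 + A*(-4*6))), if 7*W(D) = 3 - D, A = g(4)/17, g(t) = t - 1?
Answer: I*√65916449655/119 ≈ 2157.5*I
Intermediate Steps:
g(t) = -1 + t
A = 3/17 (A = (-1 + 4)/17 = 3*(1/17) = 3/17 ≈ 0.17647)
W(D) = 3/7 - D/7 (W(D) = (3 - D)/7 = 3/7 - D/7)
n(X) = -4 + 6*X/7 (n(X) = -4 + (X + (3/7 - ⅐*4)*X) = -4 + (X + (3/7 - 4/7)*X) = -4 + (X - X/7) = -4 + 6*X/7)
√(-4654775 + n(-6 + A*(-4*6))) = √(-4654775 + (-4 + 6*(-6 + 3*(-4*6)/17)/7)) = √(-4654775 + (-4 + 6*(-6 + (3/17)*(-24))/7)) = √(-4654775 + (-4 + 6*(-6 - 72/17)/7)) = √(-4654775 + (-4 + (6/7)*(-174/17))) = √(-4654775 + (-4 - 1044/119)) = √(-4654775 - 1520/119) = √(-553919745/119) = I*√65916449655/119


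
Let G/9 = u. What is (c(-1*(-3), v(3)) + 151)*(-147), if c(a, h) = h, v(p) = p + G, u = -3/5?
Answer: -109221/5 ≈ -21844.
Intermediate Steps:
u = -⅗ (u = -3*⅕ = -⅗ ≈ -0.60000)
G = -27/5 (G = 9*(-⅗) = -27/5 ≈ -5.4000)
v(p) = -27/5 + p (v(p) = p - 27/5 = -27/5 + p)
(c(-1*(-3), v(3)) + 151)*(-147) = ((-27/5 + 3) + 151)*(-147) = (-12/5 + 151)*(-147) = (743/5)*(-147) = -109221/5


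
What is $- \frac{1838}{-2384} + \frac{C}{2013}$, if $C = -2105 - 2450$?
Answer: $- \frac{3579613}{2399496} \approx -1.4918$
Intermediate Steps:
$C = -4555$
$- \frac{1838}{-2384} + \frac{C}{2013} = - \frac{1838}{-2384} - \frac{4555}{2013} = \left(-1838\right) \left(- \frac{1}{2384}\right) - \frac{4555}{2013} = \frac{919}{1192} - \frac{4555}{2013} = - \frac{3579613}{2399496}$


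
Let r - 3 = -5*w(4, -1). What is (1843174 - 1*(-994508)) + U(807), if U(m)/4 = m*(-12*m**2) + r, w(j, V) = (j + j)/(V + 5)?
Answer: -25223943610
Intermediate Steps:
w(j, V) = 2*j/(5 + V) (w(j, V) = (2*j)/(5 + V) = 2*j/(5 + V))
r = -7 (r = 3 - 10*4/(5 - 1) = 3 - 10*4/4 = 3 - 5*2 = 3 - 10 = -7)
U(m) = -28 - 48*m**3 (U(m) = 4*(m*(-12*m**2) - 7) = 4*(-12*m**3 - 7) = 4*(-7 - 12*m**3) = -28 - 48*m**3)
(1843174 - 1*(-994508)) + U(807) = (1843174 - 1*(-994508)) + (-28 - 48*807**3) = (1843174 + 994508) + (-28 - 48*525557943) = 2837682 + (-28 - 25226781264) = 2837682 - 25226781292 = -25223943610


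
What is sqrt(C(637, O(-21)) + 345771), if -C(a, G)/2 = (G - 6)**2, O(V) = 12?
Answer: 3*sqrt(38411) ≈ 587.96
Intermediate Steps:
C(a, G) = -2*(-6 + G)**2 (C(a, G) = -2*(G - 6)**2 = -2*(-6 + G)**2)
sqrt(C(637, O(-21)) + 345771) = sqrt(-2*(-6 + 12)**2 + 345771) = sqrt(-2*6**2 + 345771) = sqrt(-2*36 + 345771) = sqrt(-72 + 345771) = sqrt(345699) = 3*sqrt(38411)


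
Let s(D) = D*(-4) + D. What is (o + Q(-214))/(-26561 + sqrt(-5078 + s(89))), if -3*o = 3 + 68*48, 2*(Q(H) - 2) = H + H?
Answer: 34555861/705492066 + 1301*I*sqrt(5345)/705492066 ≈ 0.048981 + 0.00013482*I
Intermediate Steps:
s(D) = -3*D (s(D) = -4*D + D = -3*D)
Q(H) = 2 + H (Q(H) = 2 + (H + H)/2 = 2 + (2*H)/2 = 2 + H)
o = -1089 (o = -(3 + 68*48)/3 = -(3 + 3264)/3 = -1/3*3267 = -1089)
(o + Q(-214))/(-26561 + sqrt(-5078 + s(89))) = (-1089 + (2 - 214))/(-26561 + sqrt(-5078 - 3*89)) = (-1089 - 212)/(-26561 + sqrt(-5078 - 267)) = -1301/(-26561 + sqrt(-5345)) = -1301/(-26561 + I*sqrt(5345))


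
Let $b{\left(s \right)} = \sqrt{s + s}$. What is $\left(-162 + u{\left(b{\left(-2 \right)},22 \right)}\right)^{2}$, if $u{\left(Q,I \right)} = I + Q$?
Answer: $19596 - 560 i \approx 19596.0 - 560.0 i$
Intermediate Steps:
$b{\left(s \right)} = \sqrt{2} \sqrt{s}$ ($b{\left(s \right)} = \sqrt{2 s} = \sqrt{2} \sqrt{s}$)
$\left(-162 + u{\left(b{\left(-2 \right)},22 \right)}\right)^{2} = \left(-162 + \left(22 + \sqrt{2} \sqrt{-2}\right)\right)^{2} = \left(-162 + \left(22 + \sqrt{2} i \sqrt{2}\right)\right)^{2} = \left(-162 + \left(22 + 2 i\right)\right)^{2} = \left(-140 + 2 i\right)^{2}$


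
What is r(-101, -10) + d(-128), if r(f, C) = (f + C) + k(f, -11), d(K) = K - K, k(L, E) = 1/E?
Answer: -1222/11 ≈ -111.09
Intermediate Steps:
d(K) = 0
r(f, C) = -1/11 + C + f (r(f, C) = (f + C) + 1/(-11) = (C + f) - 1/11 = -1/11 + C + f)
r(-101, -10) + d(-128) = (-1/11 - 10 - 101) + 0 = -1222/11 + 0 = -1222/11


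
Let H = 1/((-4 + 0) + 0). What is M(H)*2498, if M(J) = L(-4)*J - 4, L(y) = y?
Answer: -7494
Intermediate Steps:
H = -¼ (H = 1/(-4 + 0) = 1/(-4) = -¼ ≈ -0.25000)
M(J) = -4 - 4*J (M(J) = -4*J - 4 = -4 - 4*J)
M(H)*2498 = (-4 - 4*(-¼))*2498 = (-4 + 1)*2498 = -3*2498 = -7494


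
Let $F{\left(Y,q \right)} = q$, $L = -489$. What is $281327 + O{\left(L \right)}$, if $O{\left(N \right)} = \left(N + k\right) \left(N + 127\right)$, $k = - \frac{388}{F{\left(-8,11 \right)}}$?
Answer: $\frac{5182251}{11} \approx 4.7111 \cdot 10^{5}$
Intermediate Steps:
$k = - \frac{388}{11} \approx -35.273$
$O{\left(N \right)} = \left(127 + N\right) \left(- \frac{388}{11} + N\right)$ ($O{\left(N \right)} = \left(N - \frac{388}{11}\right) \left(N + 127\right) = \left(- \frac{388}{11} + N\right) \left(127 + N\right) = \left(127 + N\right) \left(- \frac{388}{11} + N\right)$)
$281327 + O{\left(L \right)} = 281327 + \left(- \frac{49276}{11} + \left(-489\right)^{2} + \frac{1009}{11} \left(-489\right)\right) = 281327 - - \frac{2087654}{11} = 281327 + \frac{2087654}{11} = \frac{5182251}{11}$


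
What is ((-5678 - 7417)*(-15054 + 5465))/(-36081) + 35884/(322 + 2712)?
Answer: -21093246937/6081653 ≈ -3468.3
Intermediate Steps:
((-5678 - 7417)*(-15054 + 5465))/(-36081) + 35884/(322 + 2712) = -13095*(-9589)*(-1/36081) + 35884/3034 = 125567955*(-1/36081) + 35884*(1/3034) = -13951995/4009 + 17942/1517 = -21093246937/6081653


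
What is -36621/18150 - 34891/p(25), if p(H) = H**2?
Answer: -8748797/151250 ≈ -57.843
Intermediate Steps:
-36621/18150 - 34891/p(25) = -36621/18150 - 34891/(25**2) = -36621*1/18150 - 34891/625 = -12207/6050 - 34891*1/625 = -12207/6050 - 34891/625 = -8748797/151250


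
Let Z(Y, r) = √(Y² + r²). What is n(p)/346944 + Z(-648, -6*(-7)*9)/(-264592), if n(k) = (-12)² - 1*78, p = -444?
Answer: 11/57824 - 27*√193/132296 ≈ -0.0026450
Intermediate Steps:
n(k) = 66 (n(k) = 144 - 78 = 66)
n(p)/346944 + Z(-648, -6*(-7)*9)/(-264592) = 66/346944 + √((-648)² + (-6*(-7)*9)²)/(-264592) = 66*(1/346944) + √(419904 + (42*9)²)*(-1/264592) = 11/57824 + √(419904 + 378²)*(-1/264592) = 11/57824 + √(419904 + 142884)*(-1/264592) = 11/57824 + √562788*(-1/264592) = 11/57824 + (54*√193)*(-1/264592) = 11/57824 - 27*√193/132296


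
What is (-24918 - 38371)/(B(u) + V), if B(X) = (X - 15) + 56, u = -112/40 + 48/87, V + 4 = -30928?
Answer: 9176905/4479521 ≈ 2.0486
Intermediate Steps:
V = -30932 (V = -4 - 30928 = -30932)
u = -326/145 (u = -112*1/40 + 48*(1/87) = -14/5 + 16/29 = -326/145 ≈ -2.2483)
B(X) = 41 + X (B(X) = (-15 + X) + 56 = 41 + X)
(-24918 - 38371)/(B(u) + V) = (-24918 - 38371)/((41 - 326/145) - 30932) = -63289/(5619/145 - 30932) = -63289/(-4479521/145) = -63289*(-145/4479521) = 9176905/4479521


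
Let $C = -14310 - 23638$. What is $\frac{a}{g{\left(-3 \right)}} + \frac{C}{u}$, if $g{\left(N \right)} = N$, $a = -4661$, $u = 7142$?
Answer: $\frac{16587509}{10713} \approx 1548.4$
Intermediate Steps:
$C = -37948$
$\frac{a}{g{\left(-3 \right)}} + \frac{C}{u} = - \frac{4661}{-3} - \frac{37948}{7142} = \left(-4661\right) \left(- \frac{1}{3}\right) - \frac{18974}{3571} = \frac{4661}{3} - \frac{18974}{3571} = \frac{16587509}{10713}$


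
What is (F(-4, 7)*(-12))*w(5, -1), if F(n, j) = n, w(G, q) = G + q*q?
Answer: 288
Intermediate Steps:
w(G, q) = G + q**2
(F(-4, 7)*(-12))*w(5, -1) = (-4*(-12))*(5 + (-1)**2) = 48*(5 + 1) = 48*6 = 288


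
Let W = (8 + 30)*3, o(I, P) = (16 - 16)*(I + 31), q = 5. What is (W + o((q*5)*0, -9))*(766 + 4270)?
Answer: 574104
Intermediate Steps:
o(I, P) = 0 (o(I, P) = 0*(31 + I) = 0)
W = 114 (W = 38*3 = 114)
(W + o((q*5)*0, -9))*(766 + 4270) = (114 + 0)*(766 + 4270) = 114*5036 = 574104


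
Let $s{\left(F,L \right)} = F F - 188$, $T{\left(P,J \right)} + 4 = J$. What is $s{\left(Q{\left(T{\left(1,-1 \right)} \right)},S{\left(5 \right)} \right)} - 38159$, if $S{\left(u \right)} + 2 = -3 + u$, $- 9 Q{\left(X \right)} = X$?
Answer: $- \frac{3106082}{81} \approx -38347.0$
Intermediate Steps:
$T{\left(P,J \right)} = -4 + J$
$Q{\left(X \right)} = - \frac{X}{9}$
$S{\left(u \right)} = -5 + u$ ($S{\left(u \right)} = -2 + \left(-3 + u\right) = -5 + u$)
$s{\left(F,L \right)} = -188 + F^{2}$ ($s{\left(F,L \right)} = F^{2} - 188 = -188 + F^{2}$)
$s{\left(Q{\left(T{\left(1,-1 \right)} \right)},S{\left(5 \right)} \right)} - 38159 = \left(-188 + \left(- \frac{-4 - 1}{9}\right)^{2}\right) - 38159 = \left(-188 + \left(\left(- \frac{1}{9}\right) \left(-5\right)\right)^{2}\right) - 38159 = \left(-188 + \left(\frac{5}{9}\right)^{2}\right) - 38159 = \left(-188 + \frac{25}{81}\right) - 38159 = - \frac{15203}{81} - 38159 = - \frac{3106082}{81}$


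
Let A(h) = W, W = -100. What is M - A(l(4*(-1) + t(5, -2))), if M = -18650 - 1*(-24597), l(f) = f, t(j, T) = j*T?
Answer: 6047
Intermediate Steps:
t(j, T) = T*j
A(h) = -100
M = 5947 (M = -18650 + 24597 = 5947)
M - A(l(4*(-1) + t(5, -2))) = 5947 - 1*(-100) = 5947 + 100 = 6047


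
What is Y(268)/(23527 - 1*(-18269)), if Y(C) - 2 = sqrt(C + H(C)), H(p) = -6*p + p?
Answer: 1/20898 + I*sqrt(67)/10449 ≈ 4.7851e-5 + 0.00078336*I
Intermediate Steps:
H(p) = -5*p
Y(C) = 2 + 2*sqrt(-C) (Y(C) = 2 + sqrt(C - 5*C) = 2 + sqrt(-4*C) = 2 + 2*sqrt(-C))
Y(268)/(23527 - 1*(-18269)) = (2 + 2*sqrt(-1*268))/(23527 - 1*(-18269)) = (2 + 2*sqrt(-268))/(23527 + 18269) = (2 + 2*(2*I*sqrt(67)))/41796 = (2 + 4*I*sqrt(67))*(1/41796) = 1/20898 + I*sqrt(67)/10449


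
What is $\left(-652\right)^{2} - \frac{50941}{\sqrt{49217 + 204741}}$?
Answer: $425104 - \frac{50941 \sqrt{253958}}{253958} \approx 4.25 \cdot 10^{5}$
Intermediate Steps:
$\left(-652\right)^{2} - \frac{50941}{\sqrt{49217 + 204741}} = 425104 - \frac{50941}{\sqrt{253958}} = 425104 - 50941 \frac{\sqrt{253958}}{253958} = 425104 - \frac{50941 \sqrt{253958}}{253958}$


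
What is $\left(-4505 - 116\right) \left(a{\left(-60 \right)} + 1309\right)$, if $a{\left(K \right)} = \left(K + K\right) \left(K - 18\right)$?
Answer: $-49301449$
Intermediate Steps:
$a{\left(K \right)} = 2 K \left(-18 + K\right)$
$\left(-4505 - 116\right) \left(a{\left(-60 \right)} + 1309\right) = \left(-4505 - 116\right) \left(2 \left(-60\right) \left(-18 - 60\right) + 1309\right) = - 4621 \left(2 \left(-60\right) \left(-78\right) + 1309\right) = - 4621 \left(9360 + 1309\right) = \left(-4621\right) 10669 = -49301449$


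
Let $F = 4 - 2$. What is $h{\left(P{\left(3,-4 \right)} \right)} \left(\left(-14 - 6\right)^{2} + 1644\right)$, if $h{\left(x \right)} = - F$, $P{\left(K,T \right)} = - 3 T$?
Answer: $-4088$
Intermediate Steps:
$F = 2$ ($F = 4 - 2 = 2$)
$h{\left(x \right)} = -2$ ($h{\left(x \right)} = \left(-1\right) 2 = -2$)
$h{\left(P{\left(3,-4 \right)} \right)} \left(\left(-14 - 6\right)^{2} + 1644\right) = - 2 \left(\left(-14 - 6\right)^{2} + 1644\right) = - 2 \left(\left(-20\right)^{2} + 1644\right) = - 2 \left(400 + 1644\right) = \left(-2\right) 2044 = -4088$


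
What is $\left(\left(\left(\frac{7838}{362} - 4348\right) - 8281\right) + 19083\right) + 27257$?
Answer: $\frac{6105610}{181} \approx 33733.0$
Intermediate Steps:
$\left(\left(\left(\frac{7838}{362} - 4348\right) - 8281\right) + 19083\right) + 27257 = \left(\left(\left(7838 \cdot \frac{1}{362} - 4348\right) - 8281\right) + 19083\right) + 27257 = \left(\left(\left(\frac{3919}{181} - 4348\right) - 8281\right) + 19083\right) + 27257 = \left(\left(- \frac{783069}{181} - 8281\right) + 19083\right) + 27257 = \left(- \frac{2281930}{181} + 19083\right) + 27257 = \frac{1172093}{181} + 27257 = \frac{6105610}{181}$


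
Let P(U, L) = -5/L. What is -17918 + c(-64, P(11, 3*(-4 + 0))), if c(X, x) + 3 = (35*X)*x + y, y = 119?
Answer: -56206/3 ≈ -18735.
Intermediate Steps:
c(X, x) = 116 + 35*X*x (c(X, x) = -3 + ((35*X)*x + 119) = -3 + (35*X*x + 119) = -3 + (119 + 35*X*x) = 116 + 35*X*x)
-17918 + c(-64, P(11, 3*(-4 + 0))) = -17918 + (116 + 35*(-64)*(-5*1/(3*(-4 + 0)))) = -17918 + (116 + 35*(-64)*(-5/(3*(-4)))) = -17918 + (116 + 35*(-64)*(-5/(-12))) = -17918 + (116 + 35*(-64)*(-5*(-1/12))) = -17918 + (116 + 35*(-64)*(5/12)) = -17918 + (116 - 2800/3) = -17918 - 2452/3 = -56206/3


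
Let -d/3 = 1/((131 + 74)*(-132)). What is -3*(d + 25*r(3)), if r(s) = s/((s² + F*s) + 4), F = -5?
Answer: 1014747/9020 ≈ 112.50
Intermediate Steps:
r(s) = s/(4 + s² - 5*s) (r(s) = s/((s² - 5*s) + 4) = s/(4 + s² - 5*s))
d = 1/9020 (d = -3/((131 + 74)*(-132)) = -3*(-1)/(205*132) = -3*(-1/27060) = 1/9020 ≈ 0.00011086)
-3*(d + 25*r(3)) = -3*(1/9020 + 25*(3/(4 + 3² - 5*3))) = -3*(1/9020 + 25*(3/(4 + 9 - 15))) = -3*(1/9020 + 25*(3/(-2))) = -3*(1/9020 + 25*(3*(-½))) = -3*(1/9020 + 25*(-3/2)) = -3*(1/9020 - 75/2) = -3*(-338249/9020) = 1014747/9020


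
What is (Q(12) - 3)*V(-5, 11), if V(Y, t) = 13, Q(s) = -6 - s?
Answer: -273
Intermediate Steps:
(Q(12) - 3)*V(-5, 11) = ((-6 - 1*12) - 3)*13 = ((-6 - 12) - 3)*13 = (-18 - 3)*13 = -21*13 = -273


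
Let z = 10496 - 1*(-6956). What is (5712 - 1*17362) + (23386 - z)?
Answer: -5716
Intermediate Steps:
z = 17452 (z = 10496 + 6956 = 17452)
(5712 - 1*17362) + (23386 - z) = (5712 - 1*17362) + (23386 - 1*17452) = (5712 - 17362) + (23386 - 17452) = -11650 + 5934 = -5716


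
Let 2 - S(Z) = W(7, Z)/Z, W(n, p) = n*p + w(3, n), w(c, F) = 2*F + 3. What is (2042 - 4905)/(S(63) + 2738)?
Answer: -180369/172162 ≈ -1.0477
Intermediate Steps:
w(c, F) = 3 + 2*F
W(n, p) = 3 + 2*n + n*p (W(n, p) = n*p + (3 + 2*n) = 3 + 2*n + n*p)
S(Z) = 2 - (17 + 7*Z)/Z (S(Z) = 2 - (3 + 2*7 + 7*Z)/Z = 2 - (3 + 14 + 7*Z)/Z = 2 - (17 + 7*Z)/Z)
(2042 - 4905)/(S(63) + 2738) = (2042 - 4905)/((-5 - 17/63) + 2738) = -2863/((-5 - 17*1/63) + 2738) = -2863/((-5 - 17/63) + 2738) = -2863/(-332/63 + 2738) = -2863/172162/63 = -2863*63/172162 = -180369/172162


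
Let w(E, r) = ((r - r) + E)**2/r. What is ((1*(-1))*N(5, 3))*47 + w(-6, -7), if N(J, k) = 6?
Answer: -2010/7 ≈ -287.14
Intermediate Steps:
w(E, r) = E**2/r (w(E, r) = (0 + E)**2/r = E**2/r)
((1*(-1))*N(5, 3))*47 + w(-6, -7) = ((1*(-1))*6)*47 + (-6)**2/(-7) = -1*6*47 + 36*(-1/7) = -6*47 - 36/7 = -282 - 36/7 = -2010/7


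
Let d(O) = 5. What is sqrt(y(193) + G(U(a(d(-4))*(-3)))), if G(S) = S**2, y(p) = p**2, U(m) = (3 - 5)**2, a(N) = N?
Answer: sqrt(37265) ≈ 193.04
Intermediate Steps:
U(m) = 4 (U(m) = (-2)**2 = 4)
sqrt(y(193) + G(U(a(d(-4))*(-3)))) = sqrt(193**2 + 4**2) = sqrt(37249 + 16) = sqrt(37265)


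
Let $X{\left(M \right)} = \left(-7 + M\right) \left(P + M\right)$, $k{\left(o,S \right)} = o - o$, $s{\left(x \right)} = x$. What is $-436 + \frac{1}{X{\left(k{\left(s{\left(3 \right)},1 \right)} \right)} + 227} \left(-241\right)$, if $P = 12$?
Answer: $- \frac{62589}{143} \approx -437.69$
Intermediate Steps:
$k{\left(o,S \right)} = 0$
$X{\left(M \right)} = \left(-7 + M\right) \left(12 + M\right)$
$-436 + \frac{1}{X{\left(k{\left(s{\left(3 \right)},1 \right)} \right)} + 227} \left(-241\right) = -436 + \frac{1}{\left(-84 + 0^{2} + 5 \cdot 0\right) + 227} \left(-241\right) = -436 + \frac{1}{\left(-84 + 0 + 0\right) + 227} \left(-241\right) = -436 + \frac{1}{-84 + 227} \left(-241\right) = -436 + \frac{1}{143} \left(-241\right) = -436 - \frac{241}{143} = - \frac{62589}{143}$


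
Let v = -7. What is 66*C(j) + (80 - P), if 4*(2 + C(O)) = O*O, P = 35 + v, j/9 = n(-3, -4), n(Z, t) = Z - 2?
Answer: 66665/2 ≈ 33333.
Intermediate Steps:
n(Z, t) = -2 + Z
j = -45 (j = 9*(-2 - 3) = 9*(-5) = -45)
P = 28 (P = 35 - 7 = 28)
C(O) = -2 + O**2/4 (C(O) = -2 + (O*O)/4 = -2 + O**2/4)
66*C(j) + (80 - P) = 66*(-2 + (1/4)*(-45)**2) + (80 - 1*28) = 66*(-2 + (1/4)*2025) + (80 - 28) = 66*(-2 + 2025/4) + 52 = 66*(2017/4) + 52 = 66561/2 + 52 = 66665/2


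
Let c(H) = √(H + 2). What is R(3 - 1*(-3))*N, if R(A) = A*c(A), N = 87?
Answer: 1044*√2 ≈ 1476.4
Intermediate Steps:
c(H) = √(2 + H)
R(A) = A*√(2 + A)
R(3 - 1*(-3))*N = ((3 - 1*(-3))*√(2 + (3 - 1*(-3))))*87 = ((3 + 3)*√(2 + (3 + 3)))*87 = (6*√(2 + 6))*87 = (6*√8)*87 = (6*(2*√2))*87 = (12*√2)*87 = 1044*√2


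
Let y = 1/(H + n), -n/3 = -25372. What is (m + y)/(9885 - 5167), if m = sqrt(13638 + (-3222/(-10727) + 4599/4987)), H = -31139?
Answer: 1/212201486 + sqrt(39032369271023923101)/252392000182 ≈ 0.024754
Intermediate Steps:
n = 76116 (n = -3*(-25372) = 76116)
y = 1/44977 (y = 1/(-31139 + 76116) = 1/44977 ≈ 2.2234e-5)
m = sqrt(39032369271023923101)/53495549 (m = sqrt(13638 + (-3222*(-1/10727) + 4599*(1/4987))) = sqrt(13638 + (3222/10727 + 4599/4987)) = sqrt(13638 + 65401587/53495549) = sqrt(729637698849/53495549) = sqrt(39032369271023923101)/53495549 ≈ 116.79)
(m + y)/(9885 - 5167) = (sqrt(39032369271023923101)/53495549 + 1/44977)/(9885 - 5167) = (1/44977 + sqrt(39032369271023923101)/53495549)/4718 = (1/44977 + sqrt(39032369271023923101)/53495549)*(1/4718) = 1/212201486 + sqrt(39032369271023923101)/252392000182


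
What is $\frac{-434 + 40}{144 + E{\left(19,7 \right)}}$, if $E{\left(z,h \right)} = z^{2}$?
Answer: $- \frac{394}{505} \approx -0.7802$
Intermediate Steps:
$\frac{-434 + 40}{144 + E{\left(19,7 \right)}} = \frac{-434 + 40}{144 + 19^{2}} = - \frac{394}{144 + 361} = - \frac{394}{505}$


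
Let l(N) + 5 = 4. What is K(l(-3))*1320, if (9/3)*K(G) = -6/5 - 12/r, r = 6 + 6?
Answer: -968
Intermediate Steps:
r = 12
l(N) = -1 (l(N) = -5 + 4 = -1)
K(G) = -11/15 (K(G) = (-6/5 - 12/12)/3 = (-6*⅕ - 12*1/12)/3 = (-6/5 - 1)/3 = (⅓)*(-11/5) = -11/15)
K(l(-3))*1320 = -11/15*1320 = -968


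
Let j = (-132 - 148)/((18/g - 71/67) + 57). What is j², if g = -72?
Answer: 225240064/8910225 ≈ 25.279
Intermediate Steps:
j = -15008/2985 (j = (-132 - 148)/((18/(-72) - 71/67) + 57) = -280/((18*(-1/72) - 71*1/67) + 57) = -280/((-¼ - 71/67) + 57) = -280/(-351/268 + 57) = -280/14925/268 = -280*268/14925 = -15008/2985 ≈ -5.0278)
j² = (-15008/2985)² = 225240064/8910225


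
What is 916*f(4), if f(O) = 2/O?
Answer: 458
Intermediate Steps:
916*f(4) = 916*(2/4) = 916*(2*(1/4)) = 916*(1/2) = 458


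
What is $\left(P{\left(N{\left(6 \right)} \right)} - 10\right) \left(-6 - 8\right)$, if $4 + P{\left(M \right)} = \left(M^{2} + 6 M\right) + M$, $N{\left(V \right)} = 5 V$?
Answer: $-15344$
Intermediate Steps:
$P{\left(M \right)} = -4 + M^{2} + 7 M$ ($P{\left(M \right)} = -4 + \left(\left(M^{2} + 6 M\right) + M\right) = -4 + \left(M^{2} + 7 M\right) = -4 + M^{2} + 7 M$)
$\left(P{\left(N{\left(6 \right)} \right)} - 10\right) \left(-6 - 8\right) = \left(\left(-4 + \left(5 \cdot 6\right)^{2} + 7 \cdot 5 \cdot 6\right) - 10\right) \left(-6 - 8\right) = \left(\left(-4 + 30^{2} + 7 \cdot 30\right) - 10\right) \left(-6 - 8\right) = \left(\left(-4 + 900 + 210\right) - 10\right) \left(-14\right) = \left(1106 - 10\right) \left(-14\right) = 1096 \left(-14\right) = -15344$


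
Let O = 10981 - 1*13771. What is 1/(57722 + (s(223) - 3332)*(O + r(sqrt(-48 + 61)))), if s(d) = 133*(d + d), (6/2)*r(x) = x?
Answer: -359777/56176728110328 - 43*sqrt(13)/56176728110328 ≈ -6.4071e-9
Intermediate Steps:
r(x) = x/3
O = -2790 (O = 10981 - 13771 = -2790)
s(d) = 266*d (s(d) = 133*(2*d) = 266*d)
1/(57722 + (s(223) - 3332)*(O + r(sqrt(-48 + 61)))) = 1/(57722 + (266*223 - 3332)*(-2790 + sqrt(-48 + 61)/3)) = 1/(57722 + (59318 - 3332)*(-2790 + sqrt(13)/3)) = 1/(57722 + 55986*(-2790 + sqrt(13)/3)) = 1/(57722 + (-156200940 + 18662*sqrt(13))) = 1/(-156143218 + 18662*sqrt(13))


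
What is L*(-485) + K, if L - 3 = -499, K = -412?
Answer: 240148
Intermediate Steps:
L = -496 (L = 3 - 499 = -496)
L*(-485) + K = -496*(-485) - 412 = 240560 - 412 = 240148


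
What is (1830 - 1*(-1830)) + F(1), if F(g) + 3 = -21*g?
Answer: 3636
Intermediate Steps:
F(g) = -3 - 21*g
(1830 - 1*(-1830)) + F(1) = (1830 - 1*(-1830)) + (-3 - 21*1) = (1830 + 1830) + (-3 - 21) = 3660 - 24 = 3636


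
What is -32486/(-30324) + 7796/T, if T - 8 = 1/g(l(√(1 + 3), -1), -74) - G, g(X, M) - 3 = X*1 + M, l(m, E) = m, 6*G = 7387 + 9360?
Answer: -10073412179/5823405798 ≈ -1.7298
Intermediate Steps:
G = 16747/6 (G = (7387 + 9360)/6 = (⅙)*16747 = 16747/6 ≈ 2791.2)
g(X, M) = 3 + M + X (g(X, M) = 3 + (X*1 + M) = 3 + (X + M) = 3 + (M + X) = 3 + M + X)
T = -384079/138 (T = 8 + (1/(3 - 74 + √(1 + 3)) - 1*16747/6) = 8 + (1/(3 - 74 + √4) - 16747/6) = 8 + (1/(3 - 74 + 2) - 16747/6) = 8 + (1/(-69) - 16747/6) = 8 + (-1/69 - 16747/6) = 8 - 385183/138 = -384079/138 ≈ -2783.2)
-32486/(-30324) + 7796/T = -32486/(-30324) + 7796/(-384079/138) = -32486*(-1/30324) + 7796*(-138/384079) = 16243/15162 - 1075848/384079 = -10073412179/5823405798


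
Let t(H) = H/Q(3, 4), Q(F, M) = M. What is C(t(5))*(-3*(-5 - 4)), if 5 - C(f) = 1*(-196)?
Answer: 5427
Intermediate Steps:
t(H) = H/4
C(f) = 201 (C(f) = 5 - (-196) = 5 - 1*(-196) = 5 + 196 = 201)
C(t(5))*(-3*(-5 - 4)) = 201*(-3*(-5 - 4)) = 201*(-3*(-9)) = 201*27 = 5427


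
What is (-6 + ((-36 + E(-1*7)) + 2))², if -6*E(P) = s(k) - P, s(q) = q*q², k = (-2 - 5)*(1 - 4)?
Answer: 22600516/9 ≈ 2.5112e+6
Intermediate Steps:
k = 21 (k = -7*(-3) = 21)
s(q) = q³
E(P) = -3087/2 + P/6 (E(P) = -(21³ - P)/6 = -(9261 - P)/6 = -3087/2 + P/6)
(-6 + ((-36 + E(-1*7)) + 2))² = (-6 + ((-36 + (-3087/2 + (-1*7)/6)) + 2))² = (-6 + ((-36 + (-3087/2 + (⅙)*(-7))) + 2))² = (-6 + ((-36 + (-3087/2 - 7/6)) + 2))² = (-6 + ((-36 - 4634/3) + 2))² = (-6 + (-4742/3 + 2))² = (-6 - 4736/3)² = (-4754/3)² = 22600516/9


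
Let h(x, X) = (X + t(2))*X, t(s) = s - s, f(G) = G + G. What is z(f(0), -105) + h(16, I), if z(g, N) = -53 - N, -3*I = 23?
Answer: 997/9 ≈ 110.78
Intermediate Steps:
I = -23/3 (I = -1/3*23 = -23/3 ≈ -7.6667)
f(G) = 2*G
t(s) = 0
h(x, X) = X**2 (h(x, X) = (X + 0)*X = X*X = X**2)
z(f(0), -105) + h(16, I) = (-53 - 1*(-105)) + (-23/3)**2 = (-53 + 105) + 529/9 = 52 + 529/9 = 997/9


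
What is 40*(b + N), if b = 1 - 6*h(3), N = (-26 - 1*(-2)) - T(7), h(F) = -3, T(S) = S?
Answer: -480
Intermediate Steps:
N = -31 (N = (-26 - 1*(-2)) - 1*7 = (-26 + 2) - 7 = -24 - 7 = -31)
b = 19 (b = 1 - 6*(-3) = 1 + 18 = 19)
40*(b + N) = 40*(19 - 31) = 40*(-12) = -480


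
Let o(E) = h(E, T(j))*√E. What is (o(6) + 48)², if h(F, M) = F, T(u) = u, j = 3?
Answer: 2520 + 576*√6 ≈ 3930.9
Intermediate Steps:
o(E) = E^(3/2) (o(E) = E*√E = E^(3/2))
(o(6) + 48)² = (6^(3/2) + 48)² = (6*√6 + 48)² = (48 + 6*√6)²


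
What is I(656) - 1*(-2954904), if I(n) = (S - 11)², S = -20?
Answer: 2955865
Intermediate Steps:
I(n) = 961 (I(n) = (-20 - 11)² = (-31)² = 961)
I(656) - 1*(-2954904) = 961 - 1*(-2954904) = 961 + 2954904 = 2955865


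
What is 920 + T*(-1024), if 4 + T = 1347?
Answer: -1374312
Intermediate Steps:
T = 1343 (T = -4 + 1347 = 1343)
920 + T*(-1024) = 920 + 1343*(-1024) = 920 - 1375232 = -1374312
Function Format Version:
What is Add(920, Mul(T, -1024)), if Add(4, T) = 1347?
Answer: -1374312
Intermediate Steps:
T = 1343 (T = Add(-4, 1347) = 1343)
Add(920, Mul(T, -1024)) = Add(920, Mul(1343, -1024)) = Add(920, -1375232) = -1374312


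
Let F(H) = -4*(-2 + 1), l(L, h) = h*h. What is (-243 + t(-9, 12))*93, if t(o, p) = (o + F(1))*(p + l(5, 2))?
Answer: -30039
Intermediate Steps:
l(L, h) = h**2
F(H) = 4 (F(H) = -4*(-1) = 4)
t(o, p) = (4 + o)*(4 + p) (t(o, p) = (o + 4)*(p + 2**2) = (4 + o)*(p + 4) = (4 + o)*(4 + p))
(-243 + t(-9, 12))*93 = (-243 + (16 + 4*(-9) + 4*12 - 9*12))*93 = (-243 + (16 - 36 + 48 - 108))*93 = (-243 - 80)*93 = -323*93 = -30039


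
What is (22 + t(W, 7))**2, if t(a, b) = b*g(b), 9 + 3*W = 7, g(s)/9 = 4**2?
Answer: 1060900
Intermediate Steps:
g(s) = 144 (g(s) = 9*4**2 = 9*16 = 144)
W = -2/3 (W = -3 + (1/3)*7 = -3 + 7/3 = -2/3 ≈ -0.66667)
t(a, b) = 144*b (t(a, b) = b*144 = 144*b)
(22 + t(W, 7))**2 = (22 + 144*7)**2 = (22 + 1008)**2 = 1030**2 = 1060900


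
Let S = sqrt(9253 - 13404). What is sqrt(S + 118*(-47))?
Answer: sqrt(-5546 + I*sqrt(4151)) ≈ 0.4326 + 74.473*I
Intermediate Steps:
S = I*sqrt(4151) (S = sqrt(-4151) = I*sqrt(4151) ≈ 64.428*I)
sqrt(S + 118*(-47)) = sqrt(I*sqrt(4151) + 118*(-47)) = sqrt(I*sqrt(4151) - 5546) = sqrt(-5546 + I*sqrt(4151))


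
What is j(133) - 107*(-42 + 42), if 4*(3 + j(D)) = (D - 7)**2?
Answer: 3966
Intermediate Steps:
j(D) = -3 + (-7 + D)**2/4 (j(D) = -3 + (D - 7)**2/4 = -3 + (-7 + D)**2/4)
j(133) - 107*(-42 + 42) = (-3 + (-7 + 133)**2/4) - 107*(-42 + 42) = (-3 + (1/4)*126**2) - 107*0 = (-3 + (1/4)*15876) + 0 = (-3 + 3969) + 0 = 3966 + 0 = 3966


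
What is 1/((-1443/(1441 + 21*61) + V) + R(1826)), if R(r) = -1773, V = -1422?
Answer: -2722/8698233 ≈ -0.00031294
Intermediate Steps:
1/((-1443/(1441 + 21*61) + V) + R(1826)) = 1/((-1443/(1441 + 21*61) - 1422) - 1773) = 1/((-1443/(1441 + 1281) - 1422) - 1773) = 1/((-1443/2722 - 1422) - 1773) = 1/(-3872127/2722 - 1773) = 1/(-8698233/2722) = -2722/8698233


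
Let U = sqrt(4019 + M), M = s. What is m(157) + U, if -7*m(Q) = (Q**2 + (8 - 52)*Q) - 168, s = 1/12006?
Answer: -17573/7 + sqrt(64368321410)/4002 ≈ -2447.0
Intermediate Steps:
s = 1/12006 ≈ 8.3292e-5
M = 1/12006 ≈ 8.3292e-5
m(Q) = 24 - Q**2/7 + 44*Q/7 (m(Q) = -((Q**2 + (8 - 52)*Q) - 168)/7 = -((Q**2 - 44*Q) - 168)/7 = -(-168 + Q**2 - 44*Q)/7 = 24 - Q**2/7 + 44*Q/7)
U = sqrt(64368321410)/4002 (U = sqrt(4019 + 1/12006) = sqrt(48252115/12006) = sqrt(64368321410)/4002 ≈ 63.396)
m(157) + U = (24 - 1/7*157**2 + (44/7)*157) + sqrt(64368321410)/4002 = (24 - 1/7*24649 + 6908/7) + sqrt(64368321410)/4002 = (24 - 24649/7 + 6908/7) + sqrt(64368321410)/4002 = -17573/7 + sqrt(64368321410)/4002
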